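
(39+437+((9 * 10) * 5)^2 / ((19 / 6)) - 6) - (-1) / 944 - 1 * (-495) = 1164268259 / 17936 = 64912.37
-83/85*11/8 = -913/680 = -1.34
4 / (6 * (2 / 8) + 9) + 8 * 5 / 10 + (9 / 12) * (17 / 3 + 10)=1355 / 84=16.13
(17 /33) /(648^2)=17 /13856832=0.00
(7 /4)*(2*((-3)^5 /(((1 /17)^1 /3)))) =-86751 /2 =-43375.50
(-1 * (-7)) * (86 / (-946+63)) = -602 / 883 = -0.68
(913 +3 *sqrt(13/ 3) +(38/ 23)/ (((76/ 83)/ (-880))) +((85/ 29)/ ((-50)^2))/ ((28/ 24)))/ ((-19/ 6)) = 2363068731/ 11088875-6 *sqrt(39)/ 19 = 211.13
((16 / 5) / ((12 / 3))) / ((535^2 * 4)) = 1 / 1431125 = 0.00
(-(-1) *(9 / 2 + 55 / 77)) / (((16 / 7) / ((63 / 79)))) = 4599 / 2528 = 1.82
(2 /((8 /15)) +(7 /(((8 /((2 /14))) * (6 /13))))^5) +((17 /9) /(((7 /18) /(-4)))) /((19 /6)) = -80787176879 /33888927744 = -2.38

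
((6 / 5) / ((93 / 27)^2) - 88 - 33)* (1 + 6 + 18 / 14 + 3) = -45892601 / 33635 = -1364.43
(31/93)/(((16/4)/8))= 2/3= 0.67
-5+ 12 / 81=-131 / 27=-4.85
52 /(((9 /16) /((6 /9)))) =1664 /27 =61.63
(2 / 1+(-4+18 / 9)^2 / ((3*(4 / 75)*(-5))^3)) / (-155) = 3 / 80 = 0.04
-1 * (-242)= 242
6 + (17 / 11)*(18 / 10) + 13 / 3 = 2164 / 165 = 13.12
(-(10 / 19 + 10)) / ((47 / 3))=-600 / 893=-0.67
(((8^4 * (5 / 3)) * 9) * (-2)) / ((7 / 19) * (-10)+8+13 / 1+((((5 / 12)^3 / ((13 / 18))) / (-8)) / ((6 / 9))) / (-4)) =-7094.49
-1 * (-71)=71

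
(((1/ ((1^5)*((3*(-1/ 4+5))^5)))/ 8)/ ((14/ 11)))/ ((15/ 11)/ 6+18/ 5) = 77440/ 1773186491979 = 0.00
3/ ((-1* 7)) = -3/ 7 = -0.43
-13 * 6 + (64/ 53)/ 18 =-37174/ 477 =-77.93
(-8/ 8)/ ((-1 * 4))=1/ 4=0.25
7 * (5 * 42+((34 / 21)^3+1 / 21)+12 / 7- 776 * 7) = -48305321 / 1323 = -36511.96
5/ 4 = 1.25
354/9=118/3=39.33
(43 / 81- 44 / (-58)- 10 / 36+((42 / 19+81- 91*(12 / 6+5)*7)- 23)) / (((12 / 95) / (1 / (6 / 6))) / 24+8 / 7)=-13739405365 / 3586923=-3830.42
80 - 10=70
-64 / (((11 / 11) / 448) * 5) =-28672 / 5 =-5734.40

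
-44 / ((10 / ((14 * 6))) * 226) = -924 / 565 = -1.64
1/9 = 0.11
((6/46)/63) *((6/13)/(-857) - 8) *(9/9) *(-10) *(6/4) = 445670/1793701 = 0.25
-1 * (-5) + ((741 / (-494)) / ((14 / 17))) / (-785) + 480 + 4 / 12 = 32003033 / 65940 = 485.34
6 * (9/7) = 54/7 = 7.71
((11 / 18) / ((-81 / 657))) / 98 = -803 / 15876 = -0.05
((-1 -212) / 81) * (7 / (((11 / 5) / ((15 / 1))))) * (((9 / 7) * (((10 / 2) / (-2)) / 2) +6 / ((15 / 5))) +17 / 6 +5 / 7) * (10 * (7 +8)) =-14688125 / 198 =-74182.45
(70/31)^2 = 4900/961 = 5.10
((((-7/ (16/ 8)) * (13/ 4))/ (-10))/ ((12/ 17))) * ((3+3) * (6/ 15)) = 1547/ 400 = 3.87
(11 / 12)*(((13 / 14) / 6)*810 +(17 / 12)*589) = 886831 / 1008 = 879.79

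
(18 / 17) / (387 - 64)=18 / 5491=0.00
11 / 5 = 2.20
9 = 9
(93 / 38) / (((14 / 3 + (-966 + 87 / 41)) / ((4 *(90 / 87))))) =-686340 / 65008633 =-0.01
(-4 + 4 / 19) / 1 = -72 / 19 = -3.79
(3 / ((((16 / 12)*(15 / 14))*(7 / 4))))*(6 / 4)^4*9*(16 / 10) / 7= 2187 / 175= 12.50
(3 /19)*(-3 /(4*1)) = -9 /76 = -0.12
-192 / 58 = -96 / 29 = -3.31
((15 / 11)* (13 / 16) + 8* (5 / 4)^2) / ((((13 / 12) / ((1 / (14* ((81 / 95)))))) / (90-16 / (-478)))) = 349705925 / 3691116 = 94.74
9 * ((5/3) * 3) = 45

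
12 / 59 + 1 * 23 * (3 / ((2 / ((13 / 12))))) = 17737 / 472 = 37.58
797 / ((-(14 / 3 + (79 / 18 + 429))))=-14346 / 7885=-1.82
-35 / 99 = -0.35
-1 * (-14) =14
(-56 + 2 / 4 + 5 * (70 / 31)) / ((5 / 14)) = -19187 / 155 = -123.79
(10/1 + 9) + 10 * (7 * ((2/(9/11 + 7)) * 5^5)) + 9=2407454/43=55987.30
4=4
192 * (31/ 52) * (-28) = -41664/ 13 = -3204.92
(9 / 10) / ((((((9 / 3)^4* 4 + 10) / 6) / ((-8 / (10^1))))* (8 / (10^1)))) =-27 / 1670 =-0.02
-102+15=-87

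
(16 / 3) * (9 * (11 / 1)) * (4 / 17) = 2112 / 17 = 124.24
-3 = -3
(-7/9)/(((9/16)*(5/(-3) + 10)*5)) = -112/3375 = -0.03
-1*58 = -58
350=350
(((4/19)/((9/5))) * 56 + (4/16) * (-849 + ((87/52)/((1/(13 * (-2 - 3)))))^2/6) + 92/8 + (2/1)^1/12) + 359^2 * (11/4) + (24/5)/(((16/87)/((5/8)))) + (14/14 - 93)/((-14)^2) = 354737.33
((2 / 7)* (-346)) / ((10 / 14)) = -692 / 5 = -138.40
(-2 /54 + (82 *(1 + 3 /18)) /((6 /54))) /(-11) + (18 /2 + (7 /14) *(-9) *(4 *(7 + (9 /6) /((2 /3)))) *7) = -733453 /594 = -1234.77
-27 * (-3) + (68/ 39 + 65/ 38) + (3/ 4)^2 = 85.02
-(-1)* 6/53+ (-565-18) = -30893/53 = -582.89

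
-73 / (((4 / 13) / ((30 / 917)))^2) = -2775825 / 3363556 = -0.83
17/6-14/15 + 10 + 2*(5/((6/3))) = 169/10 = 16.90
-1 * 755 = -755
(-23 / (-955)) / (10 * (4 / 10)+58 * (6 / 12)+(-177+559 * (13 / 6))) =138 / 6114865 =0.00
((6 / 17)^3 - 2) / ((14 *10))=-961 / 68782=-0.01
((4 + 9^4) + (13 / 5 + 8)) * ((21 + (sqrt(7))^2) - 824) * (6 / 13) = -157025328 / 65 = -2415774.28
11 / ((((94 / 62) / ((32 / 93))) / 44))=15488 / 141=109.84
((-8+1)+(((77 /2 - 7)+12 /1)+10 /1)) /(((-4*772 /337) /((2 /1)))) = -31341 /3088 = -10.15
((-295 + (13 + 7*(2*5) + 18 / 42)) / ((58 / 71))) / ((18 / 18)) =-105151 / 406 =-258.99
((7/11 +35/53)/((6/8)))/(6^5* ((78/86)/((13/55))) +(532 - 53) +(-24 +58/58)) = 1806/31643491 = 0.00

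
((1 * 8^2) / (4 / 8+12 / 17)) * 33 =71808 / 41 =1751.41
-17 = -17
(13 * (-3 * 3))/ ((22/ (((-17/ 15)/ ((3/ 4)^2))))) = 1768/ 165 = 10.72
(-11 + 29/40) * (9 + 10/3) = -5069/40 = -126.72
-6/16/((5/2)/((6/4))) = -9/40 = -0.22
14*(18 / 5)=252 / 5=50.40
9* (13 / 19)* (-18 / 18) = -117 / 19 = -6.16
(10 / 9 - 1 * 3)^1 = -17 / 9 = -1.89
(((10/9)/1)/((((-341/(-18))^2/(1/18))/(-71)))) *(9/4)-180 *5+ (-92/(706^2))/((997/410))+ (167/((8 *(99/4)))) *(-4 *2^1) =-117895000208440429/130015711364517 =-906.78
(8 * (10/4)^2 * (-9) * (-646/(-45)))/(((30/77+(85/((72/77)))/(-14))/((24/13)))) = 1954.00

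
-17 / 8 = -2.12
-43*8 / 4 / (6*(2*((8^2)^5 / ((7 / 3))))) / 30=-301 / 579820584960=-0.00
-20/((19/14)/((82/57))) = -22960/1083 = -21.20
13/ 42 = 0.31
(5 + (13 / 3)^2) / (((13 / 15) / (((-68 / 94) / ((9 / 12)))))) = -26.46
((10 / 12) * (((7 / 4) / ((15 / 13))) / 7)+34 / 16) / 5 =83 / 180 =0.46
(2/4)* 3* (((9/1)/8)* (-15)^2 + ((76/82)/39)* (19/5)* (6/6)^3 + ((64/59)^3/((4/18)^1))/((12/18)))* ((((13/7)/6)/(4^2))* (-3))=-3439422035849/150896058880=-22.79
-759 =-759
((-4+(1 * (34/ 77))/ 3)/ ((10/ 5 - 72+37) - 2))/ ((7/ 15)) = 890/ 3773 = 0.24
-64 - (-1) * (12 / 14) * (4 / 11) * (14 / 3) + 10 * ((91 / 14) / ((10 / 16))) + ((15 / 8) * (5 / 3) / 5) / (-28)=102089 / 2464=41.43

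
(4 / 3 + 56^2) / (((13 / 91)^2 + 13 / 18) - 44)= -2767128 / 38153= -72.53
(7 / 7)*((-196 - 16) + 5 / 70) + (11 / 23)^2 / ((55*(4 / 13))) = -15694429 / 74060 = -211.92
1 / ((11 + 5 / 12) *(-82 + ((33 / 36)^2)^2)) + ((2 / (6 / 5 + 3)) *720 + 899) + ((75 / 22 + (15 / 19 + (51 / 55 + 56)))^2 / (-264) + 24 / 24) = 2290578610565925965759 / 1864224567774861600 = 1228.70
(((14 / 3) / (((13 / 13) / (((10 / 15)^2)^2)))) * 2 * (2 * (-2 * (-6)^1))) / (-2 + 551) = 3584 / 44469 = 0.08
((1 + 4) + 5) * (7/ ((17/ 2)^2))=280/ 289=0.97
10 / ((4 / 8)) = 20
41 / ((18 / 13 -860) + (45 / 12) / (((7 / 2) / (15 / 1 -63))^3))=-182819 / 46959446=-0.00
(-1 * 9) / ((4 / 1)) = -2.25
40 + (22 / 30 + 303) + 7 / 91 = 67043 / 195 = 343.81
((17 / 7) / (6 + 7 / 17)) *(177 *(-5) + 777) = -40.91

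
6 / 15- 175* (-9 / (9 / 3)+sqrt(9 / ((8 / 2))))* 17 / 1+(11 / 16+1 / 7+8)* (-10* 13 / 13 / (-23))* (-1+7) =628031 / 140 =4485.94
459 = 459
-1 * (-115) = 115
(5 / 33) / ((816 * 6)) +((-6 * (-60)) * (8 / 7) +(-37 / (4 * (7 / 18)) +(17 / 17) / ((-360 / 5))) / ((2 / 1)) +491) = 1007166701 / 1130976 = 890.53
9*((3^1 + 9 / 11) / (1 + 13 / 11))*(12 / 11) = 189 / 11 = 17.18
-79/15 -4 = -139/15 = -9.27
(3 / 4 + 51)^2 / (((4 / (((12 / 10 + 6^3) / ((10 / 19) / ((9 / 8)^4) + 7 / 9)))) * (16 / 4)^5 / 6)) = 770.15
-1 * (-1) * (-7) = -7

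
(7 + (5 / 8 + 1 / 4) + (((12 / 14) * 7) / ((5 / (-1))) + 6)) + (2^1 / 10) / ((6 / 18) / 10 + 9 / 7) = 142119 / 11080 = 12.83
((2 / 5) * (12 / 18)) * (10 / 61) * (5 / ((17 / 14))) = 0.18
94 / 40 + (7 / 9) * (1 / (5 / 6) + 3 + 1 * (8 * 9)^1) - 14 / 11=39827 / 660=60.34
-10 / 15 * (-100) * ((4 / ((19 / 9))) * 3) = 7200 / 19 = 378.95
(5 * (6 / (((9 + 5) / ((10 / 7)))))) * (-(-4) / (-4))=-150 / 49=-3.06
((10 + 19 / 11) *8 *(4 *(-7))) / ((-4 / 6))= 43344 / 11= 3940.36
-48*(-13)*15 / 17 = 9360 / 17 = 550.59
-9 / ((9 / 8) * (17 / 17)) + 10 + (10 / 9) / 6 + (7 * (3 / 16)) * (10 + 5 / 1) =9449 / 432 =21.87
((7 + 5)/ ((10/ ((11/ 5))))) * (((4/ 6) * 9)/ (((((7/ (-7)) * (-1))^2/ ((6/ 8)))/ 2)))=594/ 25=23.76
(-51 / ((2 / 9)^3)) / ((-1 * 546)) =8.51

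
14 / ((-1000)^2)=7 / 500000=0.00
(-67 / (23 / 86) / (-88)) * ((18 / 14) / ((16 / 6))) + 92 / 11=50161 / 5152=9.74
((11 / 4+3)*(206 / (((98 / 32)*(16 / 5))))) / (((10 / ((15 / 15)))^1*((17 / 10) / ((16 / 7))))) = 94760 / 5831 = 16.25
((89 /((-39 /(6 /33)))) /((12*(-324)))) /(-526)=-89 /438671376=-0.00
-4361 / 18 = -242.28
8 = 8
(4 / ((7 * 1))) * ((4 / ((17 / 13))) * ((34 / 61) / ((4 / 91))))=1352 / 61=22.16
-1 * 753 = -753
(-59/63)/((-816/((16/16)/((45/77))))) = 649/330480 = 0.00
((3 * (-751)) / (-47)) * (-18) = -40554 / 47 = -862.85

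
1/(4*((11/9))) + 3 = 141/44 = 3.20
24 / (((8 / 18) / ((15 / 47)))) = 810 / 47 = 17.23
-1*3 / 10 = -3 / 10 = -0.30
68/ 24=17/ 6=2.83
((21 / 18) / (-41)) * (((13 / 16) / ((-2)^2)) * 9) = -273 / 5248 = -0.05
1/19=0.05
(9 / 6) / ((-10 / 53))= -159 / 20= -7.95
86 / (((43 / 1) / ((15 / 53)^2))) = 450 / 2809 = 0.16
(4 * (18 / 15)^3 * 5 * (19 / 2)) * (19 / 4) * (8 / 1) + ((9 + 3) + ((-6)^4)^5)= 91403961001886604 / 25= 3656158440075464.16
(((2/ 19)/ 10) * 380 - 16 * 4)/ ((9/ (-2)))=40/ 3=13.33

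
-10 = -10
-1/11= -0.09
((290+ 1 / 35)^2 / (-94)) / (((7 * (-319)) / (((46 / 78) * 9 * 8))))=28439813076 / 1671344675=17.02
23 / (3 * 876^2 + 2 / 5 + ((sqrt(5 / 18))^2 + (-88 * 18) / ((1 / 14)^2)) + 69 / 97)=0.00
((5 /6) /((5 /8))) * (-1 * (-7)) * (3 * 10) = 280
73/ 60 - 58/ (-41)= 6473/ 2460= 2.63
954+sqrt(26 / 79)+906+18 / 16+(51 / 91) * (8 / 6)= sqrt(2054) / 79+1355443 / 728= 1862.45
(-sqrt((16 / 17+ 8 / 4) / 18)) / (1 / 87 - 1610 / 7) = 145 * sqrt(17) / 340153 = 0.00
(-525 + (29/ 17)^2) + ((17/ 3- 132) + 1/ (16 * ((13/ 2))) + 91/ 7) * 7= -118603019/ 90168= -1315.36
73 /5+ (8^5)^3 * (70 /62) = 6157265115547863 /155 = 39724291068050.73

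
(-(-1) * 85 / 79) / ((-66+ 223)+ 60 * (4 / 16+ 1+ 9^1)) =85 / 60988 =0.00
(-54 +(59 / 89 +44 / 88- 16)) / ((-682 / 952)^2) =-1388117864 / 10349009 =-134.13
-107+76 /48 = -1265 /12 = -105.42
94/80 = 47/40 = 1.18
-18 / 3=-6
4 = 4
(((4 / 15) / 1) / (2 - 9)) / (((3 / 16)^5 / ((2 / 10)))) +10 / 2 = -3556429 / 127575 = -27.88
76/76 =1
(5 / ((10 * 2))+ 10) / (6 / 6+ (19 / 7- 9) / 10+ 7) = 1435 / 1032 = 1.39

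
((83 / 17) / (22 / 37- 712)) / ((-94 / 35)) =107485 / 42062556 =0.00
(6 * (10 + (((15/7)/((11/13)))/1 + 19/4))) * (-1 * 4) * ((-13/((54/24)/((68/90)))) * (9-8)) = 18822128/10395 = 1810.69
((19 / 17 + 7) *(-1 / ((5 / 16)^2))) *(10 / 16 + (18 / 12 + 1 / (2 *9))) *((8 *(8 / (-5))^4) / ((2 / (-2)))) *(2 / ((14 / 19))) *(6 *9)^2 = 75216007.27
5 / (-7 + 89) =5 / 82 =0.06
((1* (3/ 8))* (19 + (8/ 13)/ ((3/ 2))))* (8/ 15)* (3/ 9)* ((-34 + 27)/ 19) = -5299/ 11115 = -0.48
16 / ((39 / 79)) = 1264 / 39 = 32.41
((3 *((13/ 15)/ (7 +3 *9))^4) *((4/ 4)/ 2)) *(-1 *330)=-314171/ 1503378000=-0.00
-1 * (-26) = 26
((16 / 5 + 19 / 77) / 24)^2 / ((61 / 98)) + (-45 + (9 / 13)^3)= -5211392314187 / 116755610400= -44.64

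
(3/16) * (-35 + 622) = 110.06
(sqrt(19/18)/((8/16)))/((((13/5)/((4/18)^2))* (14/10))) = 100* sqrt(38)/22113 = 0.03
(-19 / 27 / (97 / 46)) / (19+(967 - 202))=-437 / 1026648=-0.00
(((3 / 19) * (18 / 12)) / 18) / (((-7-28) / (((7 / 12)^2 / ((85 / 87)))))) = -203 / 1550400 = -0.00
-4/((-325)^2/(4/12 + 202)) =-2428/316875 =-0.01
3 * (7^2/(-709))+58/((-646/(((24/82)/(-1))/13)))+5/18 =159212117/2197093158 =0.07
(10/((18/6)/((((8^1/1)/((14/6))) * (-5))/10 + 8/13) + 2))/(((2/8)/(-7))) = 28000/73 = 383.56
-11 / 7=-1.57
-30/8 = -3.75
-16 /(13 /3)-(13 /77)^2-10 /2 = -672174 /77077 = -8.72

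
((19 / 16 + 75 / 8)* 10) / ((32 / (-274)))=-115765 / 128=-904.41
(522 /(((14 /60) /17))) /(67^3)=0.13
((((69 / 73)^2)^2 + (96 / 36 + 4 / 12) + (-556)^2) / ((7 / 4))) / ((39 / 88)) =441459617864320 / 1107531399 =398597.84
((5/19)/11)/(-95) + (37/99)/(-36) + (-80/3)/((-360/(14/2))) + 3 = 4513259/1286604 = 3.51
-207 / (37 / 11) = -2277 / 37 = -61.54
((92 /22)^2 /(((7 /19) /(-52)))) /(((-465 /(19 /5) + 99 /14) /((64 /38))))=133798912 /3710949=36.06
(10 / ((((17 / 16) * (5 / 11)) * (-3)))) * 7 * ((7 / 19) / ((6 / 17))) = -8624 / 171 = -50.43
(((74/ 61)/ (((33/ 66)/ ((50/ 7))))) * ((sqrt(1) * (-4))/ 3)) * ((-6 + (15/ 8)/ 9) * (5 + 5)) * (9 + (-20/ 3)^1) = 5143000/ 1647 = 3122.65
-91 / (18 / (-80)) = 3640 / 9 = 404.44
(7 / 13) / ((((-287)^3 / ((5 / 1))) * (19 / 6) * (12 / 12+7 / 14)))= -20 / 834150863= -0.00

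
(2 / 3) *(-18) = -12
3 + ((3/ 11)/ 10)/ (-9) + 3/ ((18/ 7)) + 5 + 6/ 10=537/ 55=9.76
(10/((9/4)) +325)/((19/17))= 50405/171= 294.77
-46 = -46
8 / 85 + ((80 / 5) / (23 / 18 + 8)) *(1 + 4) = 123736 / 14195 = 8.72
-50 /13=-3.85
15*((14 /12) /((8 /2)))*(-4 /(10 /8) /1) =-14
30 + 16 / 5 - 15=91 / 5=18.20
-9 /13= -0.69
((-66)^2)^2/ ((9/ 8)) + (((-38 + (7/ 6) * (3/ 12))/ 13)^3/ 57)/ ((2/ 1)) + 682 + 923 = 58402733285299879/ 3462331392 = 16868036.79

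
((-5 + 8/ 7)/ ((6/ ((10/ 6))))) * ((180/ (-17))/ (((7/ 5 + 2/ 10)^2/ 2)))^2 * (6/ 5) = -11390625/ 129472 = -87.98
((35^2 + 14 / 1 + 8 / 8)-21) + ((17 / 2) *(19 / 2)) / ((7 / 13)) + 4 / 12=1369.30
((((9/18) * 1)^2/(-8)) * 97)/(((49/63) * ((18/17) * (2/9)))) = -14841/896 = -16.56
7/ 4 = 1.75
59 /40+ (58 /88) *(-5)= -801 /440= -1.82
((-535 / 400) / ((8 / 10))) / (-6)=107 / 384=0.28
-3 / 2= -1.50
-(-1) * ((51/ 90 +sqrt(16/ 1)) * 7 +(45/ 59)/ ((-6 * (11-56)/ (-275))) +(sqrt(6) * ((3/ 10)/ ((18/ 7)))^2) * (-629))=9201/ 295-30821 * sqrt(6)/ 3600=10.22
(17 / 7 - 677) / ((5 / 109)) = -514698 / 35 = -14705.66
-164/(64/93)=-3813/16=-238.31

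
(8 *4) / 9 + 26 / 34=661 / 153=4.32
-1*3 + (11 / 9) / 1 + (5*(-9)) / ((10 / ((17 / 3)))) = -491 / 18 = -27.28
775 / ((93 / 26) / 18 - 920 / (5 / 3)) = -120900 / 86081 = -1.40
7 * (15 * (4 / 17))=420 / 17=24.71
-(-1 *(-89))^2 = -7921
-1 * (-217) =217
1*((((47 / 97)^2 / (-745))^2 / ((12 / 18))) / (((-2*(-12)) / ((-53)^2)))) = 13707023929 / 786175426992400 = 0.00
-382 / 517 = -0.74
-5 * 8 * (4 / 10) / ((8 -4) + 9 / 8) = -128 / 41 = -3.12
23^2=529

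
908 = 908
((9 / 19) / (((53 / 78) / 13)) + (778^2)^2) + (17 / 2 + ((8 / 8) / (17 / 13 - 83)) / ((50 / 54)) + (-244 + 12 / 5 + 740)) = 544176620774725656 / 1485325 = 366368721171.95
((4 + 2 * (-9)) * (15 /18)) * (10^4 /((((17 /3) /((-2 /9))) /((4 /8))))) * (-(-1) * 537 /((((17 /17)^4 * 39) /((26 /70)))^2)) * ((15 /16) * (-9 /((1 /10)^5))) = -11187500000 /119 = -94012605.04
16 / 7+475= 3341 / 7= 477.29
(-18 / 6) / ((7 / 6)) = -18 / 7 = -2.57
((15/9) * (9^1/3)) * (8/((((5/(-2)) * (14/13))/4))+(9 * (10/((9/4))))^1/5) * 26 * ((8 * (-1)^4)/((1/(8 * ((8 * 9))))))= -2327698.29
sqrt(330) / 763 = 0.02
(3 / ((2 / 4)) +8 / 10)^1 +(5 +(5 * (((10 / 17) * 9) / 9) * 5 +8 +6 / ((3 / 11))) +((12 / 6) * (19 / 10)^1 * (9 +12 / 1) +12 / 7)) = 82122 / 595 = 138.02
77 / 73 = 1.05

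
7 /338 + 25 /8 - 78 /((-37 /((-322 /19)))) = -30966973 /950456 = -32.58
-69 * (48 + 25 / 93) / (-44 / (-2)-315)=103247 / 9083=11.37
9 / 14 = 0.64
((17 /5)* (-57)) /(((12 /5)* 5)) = -323 /20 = -16.15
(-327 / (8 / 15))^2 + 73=24063697 / 64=375995.27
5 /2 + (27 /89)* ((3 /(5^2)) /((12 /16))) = 11341 /4450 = 2.55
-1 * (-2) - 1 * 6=-4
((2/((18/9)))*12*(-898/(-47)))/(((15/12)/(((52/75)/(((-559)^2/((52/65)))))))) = 229888/706086875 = 0.00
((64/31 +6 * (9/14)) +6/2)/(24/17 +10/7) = 16456/5239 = 3.14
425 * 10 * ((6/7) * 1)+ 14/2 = 25549/7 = 3649.86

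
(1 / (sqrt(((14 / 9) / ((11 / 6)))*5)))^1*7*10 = sqrt(1155) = 33.99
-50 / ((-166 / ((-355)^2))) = 3150625 / 83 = 37959.34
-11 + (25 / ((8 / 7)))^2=29921 / 64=467.52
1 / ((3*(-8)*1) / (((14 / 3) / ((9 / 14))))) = -0.30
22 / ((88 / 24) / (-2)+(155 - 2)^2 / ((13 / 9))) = 1716 / 1263943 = 0.00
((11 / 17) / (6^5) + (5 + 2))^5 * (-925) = -627600979115200195491305545859375 / 40366943471311896006623232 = -15547399.06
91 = 91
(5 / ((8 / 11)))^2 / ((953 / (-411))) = -1243275 / 60992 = -20.38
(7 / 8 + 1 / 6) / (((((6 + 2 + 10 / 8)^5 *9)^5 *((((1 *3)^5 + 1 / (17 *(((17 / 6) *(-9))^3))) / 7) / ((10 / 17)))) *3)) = 0.00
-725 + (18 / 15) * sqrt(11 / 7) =-725 + 6 * sqrt(77) / 35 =-723.50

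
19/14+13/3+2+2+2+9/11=5779/462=12.51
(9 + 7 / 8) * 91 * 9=64701 / 8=8087.62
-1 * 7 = -7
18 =18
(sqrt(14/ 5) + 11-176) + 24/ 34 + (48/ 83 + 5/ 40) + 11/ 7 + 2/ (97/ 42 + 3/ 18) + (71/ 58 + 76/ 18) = -41760883819/ 268101288 + sqrt(70)/ 5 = -154.09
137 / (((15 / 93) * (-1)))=-4247 / 5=-849.40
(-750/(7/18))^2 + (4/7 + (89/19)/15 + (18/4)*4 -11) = 51941360096/13965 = 3719395.64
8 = 8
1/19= 0.05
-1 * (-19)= 19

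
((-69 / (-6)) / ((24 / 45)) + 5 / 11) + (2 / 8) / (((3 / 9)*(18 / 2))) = 11669 / 528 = 22.10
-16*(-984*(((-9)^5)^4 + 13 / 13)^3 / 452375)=28292130161852804983726409866697608396171825319386000592612352 / 452375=62541321164637314139212840000000000000000000000000000000.00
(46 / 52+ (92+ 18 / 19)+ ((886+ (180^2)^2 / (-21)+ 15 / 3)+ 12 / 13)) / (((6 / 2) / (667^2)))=-25634069858448417 / 3458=-7412975667567.50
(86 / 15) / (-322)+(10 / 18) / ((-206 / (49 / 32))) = -1047593 / 47759040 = -0.02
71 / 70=1.01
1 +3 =4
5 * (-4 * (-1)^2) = -20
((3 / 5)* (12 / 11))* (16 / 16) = 36 / 55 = 0.65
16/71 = 0.23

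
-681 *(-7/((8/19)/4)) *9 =815157/2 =407578.50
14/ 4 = 3.50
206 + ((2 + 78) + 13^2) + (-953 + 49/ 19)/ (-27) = 251473/ 513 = 490.20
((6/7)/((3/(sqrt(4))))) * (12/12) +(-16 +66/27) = -818/63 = -12.98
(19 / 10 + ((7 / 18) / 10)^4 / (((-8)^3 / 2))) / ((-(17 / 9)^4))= -510603261599 / 3421020160000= -0.15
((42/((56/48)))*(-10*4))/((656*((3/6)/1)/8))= -1440/41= -35.12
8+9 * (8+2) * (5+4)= 818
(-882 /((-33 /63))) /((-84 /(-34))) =7497 /11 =681.55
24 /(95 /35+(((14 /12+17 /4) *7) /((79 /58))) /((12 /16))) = 119448 /198239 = 0.60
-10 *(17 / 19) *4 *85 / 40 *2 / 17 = -170 / 19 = -8.95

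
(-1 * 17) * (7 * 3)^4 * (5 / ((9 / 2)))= -3673530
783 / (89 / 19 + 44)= 14877 / 925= 16.08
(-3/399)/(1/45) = -45/133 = -0.34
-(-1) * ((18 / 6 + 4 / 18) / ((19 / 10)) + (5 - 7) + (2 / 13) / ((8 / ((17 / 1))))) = 203 / 8892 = 0.02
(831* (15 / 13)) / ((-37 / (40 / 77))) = -498600 / 37037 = -13.46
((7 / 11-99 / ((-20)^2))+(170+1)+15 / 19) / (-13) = -13.24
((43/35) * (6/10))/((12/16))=0.98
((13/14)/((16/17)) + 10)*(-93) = -1021.75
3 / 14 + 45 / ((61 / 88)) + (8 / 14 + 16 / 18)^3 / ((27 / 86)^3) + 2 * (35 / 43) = 4321976453242955 / 25819107579846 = 167.39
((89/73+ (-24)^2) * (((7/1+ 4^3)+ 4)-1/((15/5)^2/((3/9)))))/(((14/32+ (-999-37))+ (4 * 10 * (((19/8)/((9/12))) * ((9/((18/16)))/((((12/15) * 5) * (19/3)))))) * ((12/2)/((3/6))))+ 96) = -1364564608/14492763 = -94.15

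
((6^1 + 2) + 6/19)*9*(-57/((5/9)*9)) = -853.20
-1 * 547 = -547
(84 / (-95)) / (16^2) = -21 / 6080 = -0.00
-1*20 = -20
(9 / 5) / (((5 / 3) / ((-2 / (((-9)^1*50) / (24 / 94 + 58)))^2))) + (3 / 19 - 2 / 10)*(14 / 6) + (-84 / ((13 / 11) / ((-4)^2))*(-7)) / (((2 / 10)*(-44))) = -23137174816432 / 25576078125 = -904.64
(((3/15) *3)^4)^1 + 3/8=2523/5000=0.50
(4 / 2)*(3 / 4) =3 / 2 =1.50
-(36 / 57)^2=-144 / 361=-0.40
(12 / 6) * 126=252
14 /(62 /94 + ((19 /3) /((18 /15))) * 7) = 11844 /31813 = 0.37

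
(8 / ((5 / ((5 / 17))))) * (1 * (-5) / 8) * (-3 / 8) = 15 / 136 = 0.11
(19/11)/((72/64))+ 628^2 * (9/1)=351396296/99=3549457.54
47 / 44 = 1.07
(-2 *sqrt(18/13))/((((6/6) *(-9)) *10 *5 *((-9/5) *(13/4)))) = -4 *sqrt(26)/22815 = -0.00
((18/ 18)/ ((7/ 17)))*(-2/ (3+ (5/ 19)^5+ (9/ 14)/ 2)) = -336749464/ 230364707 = -1.46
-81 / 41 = -1.98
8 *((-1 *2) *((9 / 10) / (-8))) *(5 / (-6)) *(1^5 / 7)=-3 / 14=-0.21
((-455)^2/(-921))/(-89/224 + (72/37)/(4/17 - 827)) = 8038631692000/14293088337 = 562.41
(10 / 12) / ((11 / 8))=20 / 33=0.61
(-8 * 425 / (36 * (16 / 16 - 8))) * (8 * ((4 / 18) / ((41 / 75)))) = 340000 / 7749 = 43.88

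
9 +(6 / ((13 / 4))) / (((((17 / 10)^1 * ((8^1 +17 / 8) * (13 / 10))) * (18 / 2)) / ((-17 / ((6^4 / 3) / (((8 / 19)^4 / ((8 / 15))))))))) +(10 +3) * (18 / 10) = 32.40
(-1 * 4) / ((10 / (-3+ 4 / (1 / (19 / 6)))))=-58 / 15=-3.87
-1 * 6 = -6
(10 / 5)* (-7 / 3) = -14 / 3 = -4.67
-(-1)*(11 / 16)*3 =33 / 16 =2.06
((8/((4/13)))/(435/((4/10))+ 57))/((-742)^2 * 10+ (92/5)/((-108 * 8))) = 1440/348989812927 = 0.00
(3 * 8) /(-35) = -24 /35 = -0.69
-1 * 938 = -938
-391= -391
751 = 751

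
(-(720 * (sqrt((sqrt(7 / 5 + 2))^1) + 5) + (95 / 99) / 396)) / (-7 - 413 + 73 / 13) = 1872 * 17^(1 / 4) * 5^(3 / 4) / 5387 + 1834748435 / 211191948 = 11.05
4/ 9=0.44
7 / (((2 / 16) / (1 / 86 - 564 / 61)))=-1356404 / 2623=-517.12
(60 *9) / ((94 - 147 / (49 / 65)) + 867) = 270 / 383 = 0.70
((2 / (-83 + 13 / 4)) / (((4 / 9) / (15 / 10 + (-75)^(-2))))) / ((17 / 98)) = -1653946 / 3389375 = -0.49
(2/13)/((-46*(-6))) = 0.00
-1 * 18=-18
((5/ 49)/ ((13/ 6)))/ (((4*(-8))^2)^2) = 15/ 333971456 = 0.00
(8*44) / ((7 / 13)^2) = 59488 / 49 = 1214.04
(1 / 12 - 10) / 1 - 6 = -15.92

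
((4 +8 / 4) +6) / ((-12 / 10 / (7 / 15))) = -14 / 3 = -4.67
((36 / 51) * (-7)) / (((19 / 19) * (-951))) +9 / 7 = 48697 / 37723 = 1.29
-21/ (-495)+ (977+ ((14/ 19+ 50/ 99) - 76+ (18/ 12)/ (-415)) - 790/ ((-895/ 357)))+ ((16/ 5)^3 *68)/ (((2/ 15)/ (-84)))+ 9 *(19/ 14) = -6859252448540962/ 4890552975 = -1402551.51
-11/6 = -1.83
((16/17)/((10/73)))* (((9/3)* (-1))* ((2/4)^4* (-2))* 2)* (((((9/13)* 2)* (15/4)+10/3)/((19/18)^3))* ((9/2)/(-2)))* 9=-60348078/79781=-756.42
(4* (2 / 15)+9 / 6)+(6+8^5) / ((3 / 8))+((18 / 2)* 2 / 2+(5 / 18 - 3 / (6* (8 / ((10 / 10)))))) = 62934179 / 720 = 87408.58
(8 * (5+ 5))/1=80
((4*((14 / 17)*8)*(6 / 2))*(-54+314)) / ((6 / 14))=815360 / 17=47962.35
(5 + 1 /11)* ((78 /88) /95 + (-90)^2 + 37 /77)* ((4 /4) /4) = 21547303 /2090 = 10309.71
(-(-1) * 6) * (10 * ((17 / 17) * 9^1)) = 540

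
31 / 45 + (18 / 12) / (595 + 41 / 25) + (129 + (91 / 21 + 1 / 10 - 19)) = 51516017 / 447480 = 115.12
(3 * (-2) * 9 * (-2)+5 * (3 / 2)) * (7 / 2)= 1617 / 4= 404.25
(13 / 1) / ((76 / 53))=689 / 76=9.07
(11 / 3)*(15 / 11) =5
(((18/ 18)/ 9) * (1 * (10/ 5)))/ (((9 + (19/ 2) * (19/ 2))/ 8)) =64/ 3573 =0.02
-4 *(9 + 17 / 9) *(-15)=1960 / 3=653.33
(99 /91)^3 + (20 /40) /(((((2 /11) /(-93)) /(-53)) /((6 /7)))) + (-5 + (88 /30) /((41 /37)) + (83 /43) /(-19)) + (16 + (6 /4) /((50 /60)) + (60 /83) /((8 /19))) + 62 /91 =73145054868437525 /6285349578963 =11637.39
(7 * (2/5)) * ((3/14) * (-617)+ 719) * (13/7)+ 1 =21366/7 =3052.29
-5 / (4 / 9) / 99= -5 / 44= -0.11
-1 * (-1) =1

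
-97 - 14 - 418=-529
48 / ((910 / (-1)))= -24 / 455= -0.05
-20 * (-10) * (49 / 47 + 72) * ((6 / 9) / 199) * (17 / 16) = 1459025 / 28059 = 52.00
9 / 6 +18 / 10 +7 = 103 / 10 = 10.30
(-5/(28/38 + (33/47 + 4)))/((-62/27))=40185/100378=0.40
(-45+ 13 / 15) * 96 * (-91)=385548.80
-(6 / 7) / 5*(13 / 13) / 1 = -0.17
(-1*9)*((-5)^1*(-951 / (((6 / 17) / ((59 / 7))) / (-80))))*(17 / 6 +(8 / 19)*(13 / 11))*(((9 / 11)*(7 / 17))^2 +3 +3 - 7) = -726538608300000 / 3009391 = -241423799.13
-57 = -57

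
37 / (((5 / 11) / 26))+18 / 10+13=10656 / 5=2131.20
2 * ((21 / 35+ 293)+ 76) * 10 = 7392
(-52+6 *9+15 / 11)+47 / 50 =2367 / 550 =4.30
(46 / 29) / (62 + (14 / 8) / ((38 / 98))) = 3496 / 146595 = 0.02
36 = 36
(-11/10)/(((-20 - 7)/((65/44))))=13/216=0.06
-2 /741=-0.00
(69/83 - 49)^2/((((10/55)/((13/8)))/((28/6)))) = 3999997001/41334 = 96772.56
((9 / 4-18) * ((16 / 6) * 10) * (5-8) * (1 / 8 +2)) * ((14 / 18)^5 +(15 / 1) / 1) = 40924.59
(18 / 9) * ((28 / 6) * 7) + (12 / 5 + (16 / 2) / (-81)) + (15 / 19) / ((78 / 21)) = 13574173 / 200070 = 67.85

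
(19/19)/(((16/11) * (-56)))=-11/896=-0.01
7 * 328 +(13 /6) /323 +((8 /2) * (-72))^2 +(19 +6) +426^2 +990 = 518862691 /1938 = 267731.01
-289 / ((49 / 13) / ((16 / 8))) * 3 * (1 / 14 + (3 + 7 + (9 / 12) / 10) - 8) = -6773871 / 6860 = -987.44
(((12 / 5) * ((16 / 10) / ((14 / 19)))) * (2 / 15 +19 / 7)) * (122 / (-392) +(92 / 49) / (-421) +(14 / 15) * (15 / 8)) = 2689476296 / 126352625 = 21.29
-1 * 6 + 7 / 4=-17 / 4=-4.25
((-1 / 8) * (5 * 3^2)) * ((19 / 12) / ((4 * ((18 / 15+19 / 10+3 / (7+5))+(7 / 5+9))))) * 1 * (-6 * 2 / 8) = 171 / 704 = 0.24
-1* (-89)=89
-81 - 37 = -118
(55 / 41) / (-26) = -55 / 1066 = -0.05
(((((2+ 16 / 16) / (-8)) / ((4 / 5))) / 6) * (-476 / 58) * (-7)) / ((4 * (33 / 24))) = -4165 / 5104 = -0.82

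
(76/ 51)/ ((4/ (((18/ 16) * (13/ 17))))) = 741/ 2312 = 0.32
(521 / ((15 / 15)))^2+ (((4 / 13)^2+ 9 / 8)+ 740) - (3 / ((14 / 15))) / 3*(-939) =2585453987 / 9464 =273188.29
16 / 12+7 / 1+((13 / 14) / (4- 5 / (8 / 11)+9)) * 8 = 9823 / 1029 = 9.55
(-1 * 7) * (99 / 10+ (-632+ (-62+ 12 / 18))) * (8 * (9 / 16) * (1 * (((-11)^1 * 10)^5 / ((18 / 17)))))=-982353524267500 / 3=-327451174755833.33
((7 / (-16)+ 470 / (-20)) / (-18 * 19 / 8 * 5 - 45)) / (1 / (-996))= -92.14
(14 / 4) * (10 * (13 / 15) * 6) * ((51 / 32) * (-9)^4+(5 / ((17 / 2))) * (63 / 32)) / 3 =172566849 / 272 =634436.94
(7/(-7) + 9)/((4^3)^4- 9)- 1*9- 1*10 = -318766925/16777207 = -19.00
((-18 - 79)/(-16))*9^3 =70713/16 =4419.56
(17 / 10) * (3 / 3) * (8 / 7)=68 / 35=1.94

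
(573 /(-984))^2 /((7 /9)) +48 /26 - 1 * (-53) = 541220021 /9790144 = 55.28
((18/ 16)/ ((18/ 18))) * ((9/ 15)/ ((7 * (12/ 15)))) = 27/ 224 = 0.12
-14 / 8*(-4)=7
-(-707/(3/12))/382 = 1414/191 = 7.40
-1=-1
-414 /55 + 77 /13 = -1147 /715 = -1.60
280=280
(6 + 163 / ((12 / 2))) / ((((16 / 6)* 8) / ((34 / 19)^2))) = 57511 / 11552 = 4.98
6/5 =1.20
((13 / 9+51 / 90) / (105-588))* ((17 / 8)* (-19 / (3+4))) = 58463 / 2434320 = 0.02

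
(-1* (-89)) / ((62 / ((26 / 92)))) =1157 / 2852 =0.41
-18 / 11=-1.64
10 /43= 0.23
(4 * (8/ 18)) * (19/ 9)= 3.75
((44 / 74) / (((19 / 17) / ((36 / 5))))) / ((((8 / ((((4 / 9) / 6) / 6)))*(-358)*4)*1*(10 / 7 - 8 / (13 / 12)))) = 17017 / 24553315440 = 0.00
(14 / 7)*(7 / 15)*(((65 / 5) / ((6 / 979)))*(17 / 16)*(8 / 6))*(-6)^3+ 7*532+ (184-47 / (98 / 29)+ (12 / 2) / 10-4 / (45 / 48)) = -884814719 / 1470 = -601914.77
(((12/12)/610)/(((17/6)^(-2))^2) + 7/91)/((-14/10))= -1876333/14388192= -0.13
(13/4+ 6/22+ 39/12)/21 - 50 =-22951/462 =-49.68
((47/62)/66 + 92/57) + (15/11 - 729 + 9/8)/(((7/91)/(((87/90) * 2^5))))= -37857161229/129580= -292152.81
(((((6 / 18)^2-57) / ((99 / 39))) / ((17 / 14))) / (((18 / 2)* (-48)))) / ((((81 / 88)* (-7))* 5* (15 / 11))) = -73216 / 75287475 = -0.00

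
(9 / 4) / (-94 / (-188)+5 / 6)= 27 / 16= 1.69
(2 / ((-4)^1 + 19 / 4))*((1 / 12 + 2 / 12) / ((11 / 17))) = 34 / 33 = 1.03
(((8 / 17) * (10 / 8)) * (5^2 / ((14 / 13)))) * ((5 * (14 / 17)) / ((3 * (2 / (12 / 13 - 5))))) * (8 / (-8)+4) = -33125 / 289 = -114.62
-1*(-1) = 1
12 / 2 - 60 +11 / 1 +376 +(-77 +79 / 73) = 18767 / 73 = 257.08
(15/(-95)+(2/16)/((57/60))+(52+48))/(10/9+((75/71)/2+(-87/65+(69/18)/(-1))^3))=-0.73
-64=-64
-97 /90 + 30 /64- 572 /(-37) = 791231 /53280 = 14.85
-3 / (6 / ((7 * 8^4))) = -14336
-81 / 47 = -1.72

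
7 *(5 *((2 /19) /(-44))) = -35 /418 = -0.08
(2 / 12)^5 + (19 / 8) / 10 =0.24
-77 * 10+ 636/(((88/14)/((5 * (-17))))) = -9370.45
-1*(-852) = 852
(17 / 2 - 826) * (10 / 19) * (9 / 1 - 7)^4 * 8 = -1046400 / 19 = -55073.68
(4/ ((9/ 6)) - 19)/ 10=-49/ 30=-1.63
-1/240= -0.00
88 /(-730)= -44 /365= -0.12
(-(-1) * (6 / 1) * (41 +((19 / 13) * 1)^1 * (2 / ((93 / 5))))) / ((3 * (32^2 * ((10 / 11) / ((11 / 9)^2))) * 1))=66229229 / 501396480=0.13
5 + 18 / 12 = 13 / 2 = 6.50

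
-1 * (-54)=54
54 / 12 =9 / 2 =4.50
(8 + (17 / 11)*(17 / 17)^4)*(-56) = -5880 / 11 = -534.55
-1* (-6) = 6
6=6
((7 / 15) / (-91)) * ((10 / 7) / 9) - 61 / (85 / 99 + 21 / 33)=-40.80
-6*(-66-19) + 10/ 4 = 1025/ 2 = 512.50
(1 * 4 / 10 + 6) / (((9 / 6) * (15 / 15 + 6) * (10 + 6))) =0.04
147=147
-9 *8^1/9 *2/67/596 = -4/9983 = -0.00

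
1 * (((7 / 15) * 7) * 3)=49 / 5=9.80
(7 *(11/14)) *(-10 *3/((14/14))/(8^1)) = -165/8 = -20.62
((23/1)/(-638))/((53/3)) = -69/33814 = -0.00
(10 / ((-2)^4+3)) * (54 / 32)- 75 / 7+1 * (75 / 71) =-662505 / 75544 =-8.77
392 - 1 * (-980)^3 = 941192392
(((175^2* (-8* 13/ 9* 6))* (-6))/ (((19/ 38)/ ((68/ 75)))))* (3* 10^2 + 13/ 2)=21242166400/ 3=7080722133.33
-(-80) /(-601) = -80 /601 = -0.13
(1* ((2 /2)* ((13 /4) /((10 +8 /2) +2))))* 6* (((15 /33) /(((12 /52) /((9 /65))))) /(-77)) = -117 /27104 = -0.00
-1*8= -8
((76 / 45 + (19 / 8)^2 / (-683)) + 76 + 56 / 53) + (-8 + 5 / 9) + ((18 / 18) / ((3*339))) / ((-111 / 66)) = 31075009893971 / 435882294720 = 71.29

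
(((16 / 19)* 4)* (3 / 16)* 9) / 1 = 108 / 19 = 5.68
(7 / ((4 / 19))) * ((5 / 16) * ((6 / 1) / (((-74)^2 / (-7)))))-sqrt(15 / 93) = -sqrt(155) / 31-13965 / 175232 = -0.48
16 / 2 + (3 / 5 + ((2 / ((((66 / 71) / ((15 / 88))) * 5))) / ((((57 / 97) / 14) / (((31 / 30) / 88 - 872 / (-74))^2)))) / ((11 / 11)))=66262887028852841 / 263227657651200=251.73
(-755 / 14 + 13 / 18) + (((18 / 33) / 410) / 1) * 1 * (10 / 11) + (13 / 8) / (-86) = -11444742131 / 215029584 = -53.22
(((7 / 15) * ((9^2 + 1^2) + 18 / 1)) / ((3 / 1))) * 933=43540 / 3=14513.33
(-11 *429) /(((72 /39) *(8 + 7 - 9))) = -20449 /48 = -426.02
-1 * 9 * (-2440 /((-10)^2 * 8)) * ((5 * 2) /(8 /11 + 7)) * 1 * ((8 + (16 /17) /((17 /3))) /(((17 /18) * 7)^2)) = 461766096 /69572993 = 6.64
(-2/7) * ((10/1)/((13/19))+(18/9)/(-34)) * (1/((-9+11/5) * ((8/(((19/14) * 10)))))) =1528075/1472744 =1.04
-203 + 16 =-187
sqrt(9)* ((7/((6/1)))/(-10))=-7/20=-0.35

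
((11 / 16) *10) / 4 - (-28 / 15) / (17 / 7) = 20297 / 8160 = 2.49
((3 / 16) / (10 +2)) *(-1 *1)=-1 / 64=-0.02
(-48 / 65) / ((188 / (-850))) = 2040 / 611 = 3.34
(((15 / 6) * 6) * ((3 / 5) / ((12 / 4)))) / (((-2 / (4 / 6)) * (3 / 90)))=-30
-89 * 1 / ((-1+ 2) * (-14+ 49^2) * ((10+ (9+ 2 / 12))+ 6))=-534 / 360437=-0.00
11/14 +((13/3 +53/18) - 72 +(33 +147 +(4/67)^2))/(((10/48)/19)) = 9911861317/942690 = 10514.44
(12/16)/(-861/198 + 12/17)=-1683/8174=-0.21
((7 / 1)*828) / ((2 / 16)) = 46368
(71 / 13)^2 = 5041 / 169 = 29.83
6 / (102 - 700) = -3 / 299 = -0.01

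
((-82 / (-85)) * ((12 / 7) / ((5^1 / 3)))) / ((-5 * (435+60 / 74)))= -36408 / 79953125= -0.00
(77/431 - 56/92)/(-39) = 1421/128869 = 0.01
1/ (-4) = -1/ 4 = -0.25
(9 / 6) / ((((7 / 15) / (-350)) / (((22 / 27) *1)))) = -2750 / 3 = -916.67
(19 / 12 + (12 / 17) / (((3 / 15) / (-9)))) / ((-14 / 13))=80041 / 2856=28.03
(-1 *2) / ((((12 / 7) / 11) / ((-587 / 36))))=45199 / 216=209.25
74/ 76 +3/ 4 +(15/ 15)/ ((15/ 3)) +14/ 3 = 7513/ 1140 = 6.59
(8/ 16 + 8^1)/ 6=17/ 12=1.42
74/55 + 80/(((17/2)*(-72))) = 10222/8415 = 1.21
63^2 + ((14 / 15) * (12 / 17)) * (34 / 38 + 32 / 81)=103863179 / 26163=3969.85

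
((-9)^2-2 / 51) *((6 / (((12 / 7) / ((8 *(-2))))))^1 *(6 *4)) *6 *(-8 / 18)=14798336 / 51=290163.45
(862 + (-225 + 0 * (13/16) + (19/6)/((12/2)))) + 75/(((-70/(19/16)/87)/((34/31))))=16127833/31248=516.12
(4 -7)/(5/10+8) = -6/17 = -0.35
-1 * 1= -1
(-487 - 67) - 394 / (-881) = -487680 / 881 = -553.55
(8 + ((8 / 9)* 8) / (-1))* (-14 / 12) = -28 / 27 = -1.04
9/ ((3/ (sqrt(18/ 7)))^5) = 36 * sqrt(14)/ 343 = 0.39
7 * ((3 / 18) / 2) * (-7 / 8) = -49 / 96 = -0.51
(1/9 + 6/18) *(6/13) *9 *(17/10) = 204/65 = 3.14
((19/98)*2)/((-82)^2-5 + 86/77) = 0.00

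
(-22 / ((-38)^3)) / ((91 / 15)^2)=0.00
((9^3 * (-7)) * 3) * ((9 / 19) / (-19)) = 137781 / 361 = 381.66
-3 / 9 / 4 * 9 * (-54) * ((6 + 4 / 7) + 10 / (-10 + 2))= 12069 / 56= 215.52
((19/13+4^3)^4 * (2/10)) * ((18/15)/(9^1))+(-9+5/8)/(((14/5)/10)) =58736725925287/119956200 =489651.44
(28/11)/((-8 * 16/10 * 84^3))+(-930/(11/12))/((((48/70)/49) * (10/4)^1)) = -432152340485/14902272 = -28999.09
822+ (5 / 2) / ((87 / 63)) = 47781 / 58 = 823.81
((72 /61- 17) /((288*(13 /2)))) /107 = -965 /12218544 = -0.00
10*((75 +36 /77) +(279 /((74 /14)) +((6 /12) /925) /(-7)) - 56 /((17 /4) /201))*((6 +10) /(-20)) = 24412356748 /1210825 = 20161.75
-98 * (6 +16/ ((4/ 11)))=-4900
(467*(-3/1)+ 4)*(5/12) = -6985/12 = -582.08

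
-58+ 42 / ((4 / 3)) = -53 / 2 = -26.50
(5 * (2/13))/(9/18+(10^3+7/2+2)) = 5/6539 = 0.00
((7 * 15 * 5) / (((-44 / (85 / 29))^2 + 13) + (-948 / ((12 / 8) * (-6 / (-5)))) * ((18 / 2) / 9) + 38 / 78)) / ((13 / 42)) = -238966875 / 40551143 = -5.89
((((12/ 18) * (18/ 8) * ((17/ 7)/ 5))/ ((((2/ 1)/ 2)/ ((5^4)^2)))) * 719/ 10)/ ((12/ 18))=1718859375/ 56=30693917.41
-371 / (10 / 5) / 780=-371 / 1560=-0.24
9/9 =1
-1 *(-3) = 3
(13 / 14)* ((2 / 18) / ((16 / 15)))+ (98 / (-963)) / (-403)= 8430547 / 86931936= 0.10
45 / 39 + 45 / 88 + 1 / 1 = 3049 / 1144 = 2.67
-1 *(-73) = 73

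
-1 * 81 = -81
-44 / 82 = -22 / 41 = -0.54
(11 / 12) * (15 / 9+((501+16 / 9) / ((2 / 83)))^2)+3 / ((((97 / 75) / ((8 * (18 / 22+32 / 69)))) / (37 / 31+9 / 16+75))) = 107312247298705615 / 268897968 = 399081659.47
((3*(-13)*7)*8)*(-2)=4368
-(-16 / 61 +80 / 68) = -948 / 1037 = -0.91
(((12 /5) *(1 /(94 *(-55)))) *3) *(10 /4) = -9 /2585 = -0.00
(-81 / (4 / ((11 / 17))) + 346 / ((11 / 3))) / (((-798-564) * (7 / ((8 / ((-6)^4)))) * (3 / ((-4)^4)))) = -324176 / 72205749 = -0.00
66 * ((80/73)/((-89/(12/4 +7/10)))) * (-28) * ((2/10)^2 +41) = 561230208/162425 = 3455.32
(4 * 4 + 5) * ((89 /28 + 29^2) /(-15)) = -23637 /20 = -1181.85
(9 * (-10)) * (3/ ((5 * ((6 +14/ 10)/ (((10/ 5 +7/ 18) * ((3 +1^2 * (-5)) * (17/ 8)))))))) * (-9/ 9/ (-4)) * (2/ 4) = 10965/ 1184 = 9.26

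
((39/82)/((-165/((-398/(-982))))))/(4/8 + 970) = -2587/2149084905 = -0.00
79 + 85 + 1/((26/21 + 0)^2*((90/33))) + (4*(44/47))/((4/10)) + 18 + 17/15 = 36741313/190632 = 192.73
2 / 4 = 0.50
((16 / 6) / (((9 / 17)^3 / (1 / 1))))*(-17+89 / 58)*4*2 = -47007584 / 21141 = -2223.53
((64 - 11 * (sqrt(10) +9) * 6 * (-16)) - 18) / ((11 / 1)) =96 * sqrt(10) +9550 / 11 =1171.76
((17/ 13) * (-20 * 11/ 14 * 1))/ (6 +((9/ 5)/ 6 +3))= -18700/ 8463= -2.21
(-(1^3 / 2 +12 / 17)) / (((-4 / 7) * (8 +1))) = 0.23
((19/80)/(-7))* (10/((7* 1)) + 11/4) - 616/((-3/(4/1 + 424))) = 4133993971/47040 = 87882.52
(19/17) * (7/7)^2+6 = 121/17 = 7.12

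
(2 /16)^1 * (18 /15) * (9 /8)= 27 /160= 0.17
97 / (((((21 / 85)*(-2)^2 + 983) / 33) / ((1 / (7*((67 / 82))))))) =0.57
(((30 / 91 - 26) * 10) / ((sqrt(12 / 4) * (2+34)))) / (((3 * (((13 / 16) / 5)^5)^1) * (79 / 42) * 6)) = -19136512000000 * sqrt(3) / 30886750791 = -1073.13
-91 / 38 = -2.39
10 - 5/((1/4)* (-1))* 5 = 110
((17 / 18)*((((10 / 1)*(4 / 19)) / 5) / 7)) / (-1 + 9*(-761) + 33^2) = -0.00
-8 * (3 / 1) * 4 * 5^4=-60000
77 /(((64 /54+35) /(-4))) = -8.51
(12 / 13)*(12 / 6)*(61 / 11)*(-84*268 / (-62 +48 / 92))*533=1998134.67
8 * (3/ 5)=24/ 5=4.80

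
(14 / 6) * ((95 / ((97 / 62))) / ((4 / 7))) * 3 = 743.84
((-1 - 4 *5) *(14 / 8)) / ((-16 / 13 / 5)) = 9555 / 64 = 149.30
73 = 73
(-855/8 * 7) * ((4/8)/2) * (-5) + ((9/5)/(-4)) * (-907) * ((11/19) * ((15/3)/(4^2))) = 1226943/1216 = 1009.00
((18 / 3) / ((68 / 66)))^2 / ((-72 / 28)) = -7623 / 578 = -13.19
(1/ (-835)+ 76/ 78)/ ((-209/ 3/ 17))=-48977/ 206245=-0.24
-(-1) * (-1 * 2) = -2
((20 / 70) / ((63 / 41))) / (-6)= -41 / 1323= -0.03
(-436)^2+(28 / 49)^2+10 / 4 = 18629685 / 98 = 190098.83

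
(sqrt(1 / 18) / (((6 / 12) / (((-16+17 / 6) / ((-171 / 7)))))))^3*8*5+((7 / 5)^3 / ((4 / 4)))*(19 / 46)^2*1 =123823 / 264500+1691123770*sqrt(2) / 3645153819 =1.12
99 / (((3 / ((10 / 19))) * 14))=165 / 133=1.24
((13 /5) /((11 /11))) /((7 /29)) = 377 /35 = 10.77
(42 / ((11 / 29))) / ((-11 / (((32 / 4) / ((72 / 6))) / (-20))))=203 / 605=0.34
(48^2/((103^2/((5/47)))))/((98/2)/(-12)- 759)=-138240/4565890811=-0.00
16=16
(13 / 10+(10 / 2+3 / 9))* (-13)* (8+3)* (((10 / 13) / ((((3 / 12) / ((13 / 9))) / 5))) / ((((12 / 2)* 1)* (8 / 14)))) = -995995 / 162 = -6148.12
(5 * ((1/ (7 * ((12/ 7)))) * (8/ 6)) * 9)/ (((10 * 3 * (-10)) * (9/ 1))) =-1/ 540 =-0.00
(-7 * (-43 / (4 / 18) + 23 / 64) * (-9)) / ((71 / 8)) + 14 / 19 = -1370.29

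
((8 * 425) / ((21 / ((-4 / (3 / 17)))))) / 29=-231200 / 1827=-126.55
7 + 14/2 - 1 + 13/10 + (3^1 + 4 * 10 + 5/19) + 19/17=58.68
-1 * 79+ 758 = 679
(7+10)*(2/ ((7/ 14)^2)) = 136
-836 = -836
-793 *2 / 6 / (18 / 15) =-220.28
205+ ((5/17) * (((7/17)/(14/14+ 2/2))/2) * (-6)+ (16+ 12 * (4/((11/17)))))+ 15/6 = 945753/3179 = 297.50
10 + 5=15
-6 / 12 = -1 / 2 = -0.50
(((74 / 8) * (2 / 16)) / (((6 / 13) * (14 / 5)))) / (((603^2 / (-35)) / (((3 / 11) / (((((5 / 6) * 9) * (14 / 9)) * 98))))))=-2405 / 117068523264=-0.00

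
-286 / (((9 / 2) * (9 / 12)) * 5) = -2288 / 135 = -16.95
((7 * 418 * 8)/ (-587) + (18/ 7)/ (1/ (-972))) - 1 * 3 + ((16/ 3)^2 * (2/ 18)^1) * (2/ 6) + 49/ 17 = -43087001654/ 16974279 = -2538.37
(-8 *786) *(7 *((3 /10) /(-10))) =33012 /25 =1320.48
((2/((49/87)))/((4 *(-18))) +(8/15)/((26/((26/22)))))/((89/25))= -4055/575652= -0.01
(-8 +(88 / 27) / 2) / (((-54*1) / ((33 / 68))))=473 / 8262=0.06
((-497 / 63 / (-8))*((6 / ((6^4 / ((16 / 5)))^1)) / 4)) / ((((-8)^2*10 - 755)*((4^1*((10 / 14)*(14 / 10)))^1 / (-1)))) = 71 / 8942400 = 0.00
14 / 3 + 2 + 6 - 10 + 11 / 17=169 / 51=3.31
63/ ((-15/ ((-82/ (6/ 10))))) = 574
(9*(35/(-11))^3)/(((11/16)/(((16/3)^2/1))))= -175616000/14641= -11994.81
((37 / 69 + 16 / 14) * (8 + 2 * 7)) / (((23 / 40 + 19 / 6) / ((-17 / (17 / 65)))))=-46389200 / 72289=-641.72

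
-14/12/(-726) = 7/4356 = 0.00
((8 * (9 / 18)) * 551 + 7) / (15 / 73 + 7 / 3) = 484209 / 556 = 870.88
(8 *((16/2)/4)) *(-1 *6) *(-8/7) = 768/7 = 109.71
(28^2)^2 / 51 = 614656 / 51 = 12052.08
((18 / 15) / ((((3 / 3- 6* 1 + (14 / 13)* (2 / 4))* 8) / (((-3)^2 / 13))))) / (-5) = 0.00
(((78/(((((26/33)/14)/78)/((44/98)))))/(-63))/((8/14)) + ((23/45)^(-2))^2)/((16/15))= -1250.28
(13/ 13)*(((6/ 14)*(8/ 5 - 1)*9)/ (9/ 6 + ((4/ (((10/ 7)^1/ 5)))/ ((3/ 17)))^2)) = 0.00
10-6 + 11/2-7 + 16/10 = 41/10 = 4.10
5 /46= 0.11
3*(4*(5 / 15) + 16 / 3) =20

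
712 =712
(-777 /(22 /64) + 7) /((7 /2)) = -7082 /11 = -643.82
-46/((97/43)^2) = -9.04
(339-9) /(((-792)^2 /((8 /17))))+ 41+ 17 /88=1663885 /40392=41.19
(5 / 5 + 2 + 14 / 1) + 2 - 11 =8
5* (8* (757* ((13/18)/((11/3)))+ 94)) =9724.24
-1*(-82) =82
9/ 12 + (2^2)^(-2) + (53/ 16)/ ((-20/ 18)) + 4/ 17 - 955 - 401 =-3693579/ 2720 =-1357.93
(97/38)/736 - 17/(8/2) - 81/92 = -143391/27968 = -5.13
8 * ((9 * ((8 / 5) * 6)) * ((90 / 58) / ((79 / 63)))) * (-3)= -5878656 / 2291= -2565.98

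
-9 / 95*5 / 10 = -9 / 190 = -0.05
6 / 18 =0.33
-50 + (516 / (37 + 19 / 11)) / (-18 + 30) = -20827 / 426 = -48.89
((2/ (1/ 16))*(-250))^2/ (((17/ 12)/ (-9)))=-6912000000/ 17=-406588235.29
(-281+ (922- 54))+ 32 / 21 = 12359 / 21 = 588.52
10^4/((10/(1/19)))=52.63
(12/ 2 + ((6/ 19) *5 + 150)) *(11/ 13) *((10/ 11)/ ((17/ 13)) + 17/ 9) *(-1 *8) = -34722416/ 12597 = -2756.40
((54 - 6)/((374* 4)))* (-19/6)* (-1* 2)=38/187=0.20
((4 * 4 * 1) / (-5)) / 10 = -8 / 25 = -0.32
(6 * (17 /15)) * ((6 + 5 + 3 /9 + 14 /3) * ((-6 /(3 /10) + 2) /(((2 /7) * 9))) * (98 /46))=-186592 /115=-1622.54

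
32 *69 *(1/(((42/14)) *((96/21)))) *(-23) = -3703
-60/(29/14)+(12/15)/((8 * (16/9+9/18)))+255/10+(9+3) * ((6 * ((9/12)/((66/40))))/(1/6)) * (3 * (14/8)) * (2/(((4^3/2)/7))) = 117083499/261580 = 447.60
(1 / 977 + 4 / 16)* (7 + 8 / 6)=2.09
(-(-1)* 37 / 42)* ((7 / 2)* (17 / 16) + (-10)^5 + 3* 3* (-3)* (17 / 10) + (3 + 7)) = -592190513 / 6720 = -88123.59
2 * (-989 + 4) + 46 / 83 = -163464 / 83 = -1969.45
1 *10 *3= 30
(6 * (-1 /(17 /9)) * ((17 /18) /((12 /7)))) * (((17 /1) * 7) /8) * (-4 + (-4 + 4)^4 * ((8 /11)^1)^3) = 833 /8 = 104.12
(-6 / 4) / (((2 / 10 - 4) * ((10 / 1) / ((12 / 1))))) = 9 / 19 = 0.47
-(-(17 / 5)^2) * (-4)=-1156 / 25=-46.24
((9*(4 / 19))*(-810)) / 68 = -7290 / 323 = -22.57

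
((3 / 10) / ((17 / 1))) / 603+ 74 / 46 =1264313 / 785910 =1.61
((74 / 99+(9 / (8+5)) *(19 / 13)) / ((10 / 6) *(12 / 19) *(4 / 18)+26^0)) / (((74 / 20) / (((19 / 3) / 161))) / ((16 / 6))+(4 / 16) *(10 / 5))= 850082800 / 21327754877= 0.04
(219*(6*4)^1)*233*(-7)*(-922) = 7903878192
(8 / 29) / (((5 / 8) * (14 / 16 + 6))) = 512 / 7975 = 0.06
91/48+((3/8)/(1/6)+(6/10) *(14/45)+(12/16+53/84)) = 47993/8400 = 5.71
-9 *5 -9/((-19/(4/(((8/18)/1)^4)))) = 4329/1216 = 3.56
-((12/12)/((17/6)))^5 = -7776/1419857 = -0.01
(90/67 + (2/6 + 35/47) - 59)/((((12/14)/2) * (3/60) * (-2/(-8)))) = -10561.36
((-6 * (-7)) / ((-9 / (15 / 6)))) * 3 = -35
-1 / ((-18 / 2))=0.11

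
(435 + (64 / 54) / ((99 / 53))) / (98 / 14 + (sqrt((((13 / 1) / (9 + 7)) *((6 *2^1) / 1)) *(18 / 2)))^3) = -521674048 / 115581629295 + 121102904 *sqrt(39) / 1426933695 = 0.53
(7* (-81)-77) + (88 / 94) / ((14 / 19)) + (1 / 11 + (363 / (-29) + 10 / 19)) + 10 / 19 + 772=235094386 / 1994069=117.90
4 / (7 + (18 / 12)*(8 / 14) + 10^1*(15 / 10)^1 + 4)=7 / 47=0.15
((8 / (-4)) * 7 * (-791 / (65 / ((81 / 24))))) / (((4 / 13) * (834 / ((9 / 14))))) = 64071 / 44480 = 1.44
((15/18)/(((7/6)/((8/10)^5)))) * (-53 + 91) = 38912/4375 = 8.89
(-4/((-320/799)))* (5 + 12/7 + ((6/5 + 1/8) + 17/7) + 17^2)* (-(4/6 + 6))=-66996949/3360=-19939.57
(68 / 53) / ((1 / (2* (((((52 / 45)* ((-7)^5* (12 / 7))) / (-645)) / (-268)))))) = -16979872 / 34355925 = -0.49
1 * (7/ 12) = 7/ 12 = 0.58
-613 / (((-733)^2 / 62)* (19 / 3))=-114018 / 10208491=-0.01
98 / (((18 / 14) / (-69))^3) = -408981538 / 27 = -15147464.37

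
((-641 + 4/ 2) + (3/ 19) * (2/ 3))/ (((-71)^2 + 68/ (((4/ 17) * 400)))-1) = -4855600/ 38309491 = -0.13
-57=-57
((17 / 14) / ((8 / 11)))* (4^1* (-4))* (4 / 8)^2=-6.68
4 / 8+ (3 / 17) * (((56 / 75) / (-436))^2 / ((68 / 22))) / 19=122322322781 / 244644641250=0.50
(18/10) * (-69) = -621/5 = -124.20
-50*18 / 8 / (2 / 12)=-675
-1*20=-20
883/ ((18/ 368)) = 162472/ 9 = 18052.44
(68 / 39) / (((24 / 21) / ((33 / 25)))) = 1309 / 650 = 2.01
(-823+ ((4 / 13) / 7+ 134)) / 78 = -62695 / 7098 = -8.83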